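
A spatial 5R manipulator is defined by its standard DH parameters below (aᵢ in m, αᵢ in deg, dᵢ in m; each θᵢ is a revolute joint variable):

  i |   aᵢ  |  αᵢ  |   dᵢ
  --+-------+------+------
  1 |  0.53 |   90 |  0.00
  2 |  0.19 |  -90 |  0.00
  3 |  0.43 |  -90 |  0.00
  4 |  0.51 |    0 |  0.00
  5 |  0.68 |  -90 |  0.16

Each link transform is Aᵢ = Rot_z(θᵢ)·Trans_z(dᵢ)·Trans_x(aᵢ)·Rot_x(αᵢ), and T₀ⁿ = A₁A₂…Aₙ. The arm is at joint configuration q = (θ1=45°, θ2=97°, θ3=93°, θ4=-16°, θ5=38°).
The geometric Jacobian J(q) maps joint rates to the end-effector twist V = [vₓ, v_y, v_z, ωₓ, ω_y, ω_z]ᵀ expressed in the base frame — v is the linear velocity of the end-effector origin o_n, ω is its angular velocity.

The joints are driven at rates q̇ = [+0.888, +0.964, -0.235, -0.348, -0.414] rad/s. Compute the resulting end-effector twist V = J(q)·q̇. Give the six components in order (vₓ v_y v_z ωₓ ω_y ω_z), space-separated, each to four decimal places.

o_n = [-0.6298, 1.5484, -0.0366]
J₁: ẑ×o_n = [-1.5484, -0.6298, 0.0000], ω = ẑ
J2: z=[0.7071, -0.7071, 0.0000] o=[0.3748, 0.3748, 0.0000] → [0.0259, 0.0259, 0.1195, 0.7071, -0.7071, 0.0000]
J3: z=[-0.7018, -0.7018, -0.1219] o=[0.3584, 0.3584, 0.1886] → [0.3031, -0.0376, -1.5287, -0.7018, -0.7018, -0.1219]
J4: z=[0.1231, 0.0490, -0.9912] o=[0.0567, 0.6640, 0.1662] → [0.8667, 0.7054, 0.1425, 0.1231, 0.0490, -0.9912]
J5: z=[0.1231, 0.0490, -0.9912] o=[-0.3859, 0.9137, 0.1236] → [0.6212, 0.2615, 0.0901, 0.1231, 0.0490, -0.9912]
V = J·q̇ = [-1.9800, -0.8792, 0.3876, 0.7528, -0.5541, 1.6719]

-1.9800 -0.8792 0.3876 0.7528 -0.5541 1.6719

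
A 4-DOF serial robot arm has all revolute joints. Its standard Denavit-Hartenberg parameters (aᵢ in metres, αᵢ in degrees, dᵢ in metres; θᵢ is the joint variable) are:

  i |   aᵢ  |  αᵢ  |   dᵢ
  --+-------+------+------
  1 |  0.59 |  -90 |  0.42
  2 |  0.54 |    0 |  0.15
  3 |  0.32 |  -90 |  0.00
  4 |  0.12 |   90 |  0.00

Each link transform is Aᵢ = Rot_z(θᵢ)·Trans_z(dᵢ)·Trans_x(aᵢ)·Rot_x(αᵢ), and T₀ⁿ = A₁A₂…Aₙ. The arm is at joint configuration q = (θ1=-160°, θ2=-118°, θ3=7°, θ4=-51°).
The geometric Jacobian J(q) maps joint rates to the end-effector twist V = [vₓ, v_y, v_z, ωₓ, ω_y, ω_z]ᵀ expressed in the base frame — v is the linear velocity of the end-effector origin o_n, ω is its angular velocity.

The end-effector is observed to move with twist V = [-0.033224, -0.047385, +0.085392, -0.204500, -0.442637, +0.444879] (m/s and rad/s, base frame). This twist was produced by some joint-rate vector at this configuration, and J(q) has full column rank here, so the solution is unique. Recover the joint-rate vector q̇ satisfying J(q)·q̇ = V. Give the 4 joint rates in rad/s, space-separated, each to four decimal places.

o_n = [-0.0998, -0.2952, 1.2660]
J₁: ẑ×o_n = [0.2952, -0.0998, 0.0000], ω = ẑ
J2: z=[0.3420, -0.9397, 0.0000] o=[-0.5544, -0.2018, 0.4200] → [-0.7950, -0.2894, 0.3953, 0.3420, -0.9397, 0.0000]
J3: z=[0.3420, -0.9397, 0.0000] o=[-0.2649, -0.2560, 0.8968] → [-0.3470, -0.1263, 0.1417, 0.3420, -0.9397, 0.0000]
J4: z=[-0.8773, -0.3193, 0.3584] o=[-0.1571, -0.2168, 1.1955] → [0.0056, 0.0824, 0.0871, -0.8773, -0.3193, 0.3584]
q̇ = J⁺·V = [0.3130, 0.0170, 0.3290, 0.3680]

0.3130 0.0170 0.3290 0.3680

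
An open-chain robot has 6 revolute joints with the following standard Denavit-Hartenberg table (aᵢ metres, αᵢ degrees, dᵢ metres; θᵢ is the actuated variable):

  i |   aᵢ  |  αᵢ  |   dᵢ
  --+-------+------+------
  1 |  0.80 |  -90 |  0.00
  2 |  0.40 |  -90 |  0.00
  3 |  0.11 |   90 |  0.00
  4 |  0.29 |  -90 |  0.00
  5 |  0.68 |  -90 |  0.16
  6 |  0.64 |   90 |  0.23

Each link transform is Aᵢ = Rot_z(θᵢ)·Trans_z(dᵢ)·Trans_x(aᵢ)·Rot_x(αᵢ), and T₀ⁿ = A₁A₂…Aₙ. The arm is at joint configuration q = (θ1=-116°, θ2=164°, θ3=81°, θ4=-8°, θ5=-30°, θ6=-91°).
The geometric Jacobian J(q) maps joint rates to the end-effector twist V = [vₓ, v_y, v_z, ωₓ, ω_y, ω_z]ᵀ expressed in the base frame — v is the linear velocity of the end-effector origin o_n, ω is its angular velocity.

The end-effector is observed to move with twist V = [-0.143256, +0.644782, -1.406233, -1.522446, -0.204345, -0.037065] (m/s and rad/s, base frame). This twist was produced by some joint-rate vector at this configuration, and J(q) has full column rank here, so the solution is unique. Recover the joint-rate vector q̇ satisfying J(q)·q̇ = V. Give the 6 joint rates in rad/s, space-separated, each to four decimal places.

0.1680 -0.9990 0.1670 -0.3820 -0.5710 0.4780

o_n = [-1.0105, 0.5745, 0.4311]
J₁: ẑ×o_n = [-0.5745, -1.0105, 0.0000], ω = ẑ
J2: z=[0.8988, -0.4384, 0.0000] o=[-0.3507, -0.7190, 0.0000] → [-0.1890, -0.3875, 0.8733, 0.8988, -0.4384, 0.0000]
J3: z=[0.1208, 0.2477, 0.9613] o=[-0.1821, -0.3734, -0.1103] → [-0.7771, -0.8617, 0.3198, 0.1208, 0.2477, 0.9613]
J4: z=[0.5568, 0.7848, -0.2722] o=[-0.2725, -0.3110, -0.1150] → [0.6696, -0.1032, 1.0722, 0.5568, 0.7848, -0.2722]
J5: z=[0.0053, 0.3244, 0.9459] o=[-0.5134, -0.1578, -0.1662] → [-0.4989, -0.4734, 0.1651, 0.0053, 0.3244, 0.9459]
J6: z=[-0.8975, -0.4156, 0.1475] o=[-0.8124, 0.4719, -0.2113] → [-0.2821, 0.5474, -0.1743, -0.8975, -0.4156, 0.1475]
q̇ = J⁺·V = [0.1680, -0.9990, 0.1670, -0.3820, -0.5710, 0.4780]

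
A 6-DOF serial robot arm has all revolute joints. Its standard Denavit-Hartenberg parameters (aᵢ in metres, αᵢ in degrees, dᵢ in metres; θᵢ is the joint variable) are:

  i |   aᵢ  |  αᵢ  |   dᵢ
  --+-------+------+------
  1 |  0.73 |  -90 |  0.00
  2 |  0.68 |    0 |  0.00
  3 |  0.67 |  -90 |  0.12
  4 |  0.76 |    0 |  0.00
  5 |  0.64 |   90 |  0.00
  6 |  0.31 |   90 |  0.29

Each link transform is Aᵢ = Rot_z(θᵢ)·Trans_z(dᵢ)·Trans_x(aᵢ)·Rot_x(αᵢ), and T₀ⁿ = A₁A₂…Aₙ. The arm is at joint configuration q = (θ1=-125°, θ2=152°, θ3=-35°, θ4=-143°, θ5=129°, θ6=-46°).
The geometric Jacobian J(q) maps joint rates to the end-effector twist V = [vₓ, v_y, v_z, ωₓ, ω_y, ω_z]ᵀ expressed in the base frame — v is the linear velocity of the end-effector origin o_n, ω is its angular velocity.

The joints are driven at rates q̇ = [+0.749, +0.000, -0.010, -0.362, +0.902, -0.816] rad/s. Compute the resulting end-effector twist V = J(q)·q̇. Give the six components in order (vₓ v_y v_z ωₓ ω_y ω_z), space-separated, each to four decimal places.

-0.2371 0.8956 -0.0116 -0.3294 0.9274 0.8183

o_n = [0.8989, -0.5742, -1.1536]
J₁: ẑ×o_n = [0.5742, 0.8989, -0.0000], ω = ẑ
J2: z=[0.8192, -0.5736, 0.0000] o=[-0.4187, -0.5980, 0.0000] → [0.6617, 0.9450, 0.7753, 0.8192, -0.5736, 0.0000]
J3: z=[0.8192, -0.5736, 0.0000] o=[-0.0743, -0.1062, -0.3192] → [0.4786, 0.6835, 0.1749, 0.8192, -0.5736, 0.0000]
J4: z=[0.5111, 0.7299, 0.4540] o=[0.1984, 0.0742, -0.9162] → [0.1211, 0.4393, -0.8426, 0.5111, 0.7299, 0.4540]
J5: z=[0.5111, 0.7299, 0.4540] o=[0.4150, -0.4139, -0.3754] → [-0.4952, 0.6174, -0.4351, 0.5111, 0.7299, 0.4540]
J6: z=[0.7318, -0.6465, 0.2156] o=[0.7036, -0.2718, -0.9287] → [0.2106, 0.2067, -0.0950, 0.7318, -0.6465, 0.2156]
V = J·q̇ = [-0.2371, 0.8956, -0.0116, -0.3294, 0.9274, 0.8183]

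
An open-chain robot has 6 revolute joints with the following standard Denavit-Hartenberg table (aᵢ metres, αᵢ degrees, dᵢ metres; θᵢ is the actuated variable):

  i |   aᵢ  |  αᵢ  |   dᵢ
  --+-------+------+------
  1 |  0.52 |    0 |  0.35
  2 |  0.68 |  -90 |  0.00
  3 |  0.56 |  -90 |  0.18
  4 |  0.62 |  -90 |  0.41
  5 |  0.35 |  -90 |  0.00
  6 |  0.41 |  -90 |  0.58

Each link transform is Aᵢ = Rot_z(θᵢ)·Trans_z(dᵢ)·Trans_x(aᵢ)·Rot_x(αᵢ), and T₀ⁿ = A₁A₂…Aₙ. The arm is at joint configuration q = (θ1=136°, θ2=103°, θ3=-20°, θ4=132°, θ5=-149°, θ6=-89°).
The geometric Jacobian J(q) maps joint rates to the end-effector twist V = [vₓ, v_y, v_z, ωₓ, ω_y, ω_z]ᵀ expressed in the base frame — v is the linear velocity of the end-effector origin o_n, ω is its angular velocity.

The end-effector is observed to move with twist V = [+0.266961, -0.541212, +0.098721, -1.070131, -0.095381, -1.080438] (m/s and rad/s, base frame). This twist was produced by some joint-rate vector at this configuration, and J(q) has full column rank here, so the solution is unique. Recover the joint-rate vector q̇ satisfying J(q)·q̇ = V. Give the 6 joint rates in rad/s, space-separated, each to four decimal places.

o_n = [-0.8425, -0.4166, -0.7282]
J₁: ẑ×o_n = [0.4166, -0.8425, 0.0000], ω = ẑ
J2: z=[0.0000, 0.0000, 1.0000] o=[-0.3741, 0.3612, 0.3500] → [0.7778, -0.4684, 0.0000, 0.0000, 0.0000, 1.0000]
J3: z=[0.8572, -0.5150, 0.0000] o=[-0.7243, -0.2217, 0.3500] → [0.5553, 0.9242, -0.2280, 0.8572, -0.5150, 0.0000]
J4: z=[-0.1762, -0.2932, -0.9397] o=[-0.8410, -0.7654, 0.5415] → [0.7000, -0.2223, -0.0619, -0.1762, -0.2932, -0.9397]
J5: z=[0.9332, 0.2540, -0.2542] o=[-1.1074, -0.3142, 0.0144] → [-0.2146, 0.6256, -0.1628, 0.9332, 0.2540, -0.2542]
J6: z=[-0.3123, 0.2234, -0.9233] o=[-1.0452, -0.6435, -0.0864] → [0.0662, -0.3876, -0.1162, -0.3123, 0.2234, -0.9233]
q̇ = J⁺·V = [-0.5570, 0.1500, -0.2940, 0.5450, -0.6550, 0.3550]

-0.5570 0.1500 -0.2940 0.5450 -0.6550 0.3550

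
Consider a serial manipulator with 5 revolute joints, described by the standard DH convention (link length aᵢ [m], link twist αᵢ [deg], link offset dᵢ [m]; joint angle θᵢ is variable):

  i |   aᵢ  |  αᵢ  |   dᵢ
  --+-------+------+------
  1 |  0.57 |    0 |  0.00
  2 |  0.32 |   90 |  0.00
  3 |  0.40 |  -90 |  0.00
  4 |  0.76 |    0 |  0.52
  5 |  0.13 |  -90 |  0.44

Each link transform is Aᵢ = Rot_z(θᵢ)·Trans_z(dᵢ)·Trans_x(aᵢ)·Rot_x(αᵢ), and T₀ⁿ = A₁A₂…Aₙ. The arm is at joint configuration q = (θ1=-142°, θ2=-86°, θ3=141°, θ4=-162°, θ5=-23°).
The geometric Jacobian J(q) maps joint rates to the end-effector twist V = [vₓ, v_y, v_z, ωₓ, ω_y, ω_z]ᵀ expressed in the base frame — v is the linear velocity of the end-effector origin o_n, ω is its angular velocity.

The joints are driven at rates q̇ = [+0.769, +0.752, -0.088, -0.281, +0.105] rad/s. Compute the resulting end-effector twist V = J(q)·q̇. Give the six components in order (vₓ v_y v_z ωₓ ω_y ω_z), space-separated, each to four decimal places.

-0.1742 -0.3429 -0.0180 -0.1395 0.0234 1.6578

o_n = [-0.3281, -0.1513, -1.0307]
J₁: ẑ×o_n = [0.1513, -0.3281, 0.0000], ω = ẑ
J2: z=[0.0000, 0.0000, 1.0000] o=[-0.4492, -0.3509, 0.0000] → [-0.1996, 0.1210, 0.0000, 0.0000, 0.0000, 1.0000]
J3: z=[0.7431, 0.6691, 0.0000] o=[-0.6633, -0.1131, 0.0000] → [-0.6897, 0.7660, -0.2526, 0.7431, 0.6691, 0.0000]
J4: z=[0.4211, -0.4677, -0.7771] o=[-0.4553, -0.3441, 0.2517] → [0.7496, 0.4412, 0.1407, 0.4211, -0.4677, -0.7771]
J5: z=[0.4211, -0.4677, -0.7771] o=[-0.4376, -0.0127, -0.6073] → [0.0903, 0.0932, -0.0071, 0.4211, -0.4677, -0.7771]
V = J·q̇ = [-0.1742, -0.3429, -0.0180, -0.1395, 0.0234, 1.6578]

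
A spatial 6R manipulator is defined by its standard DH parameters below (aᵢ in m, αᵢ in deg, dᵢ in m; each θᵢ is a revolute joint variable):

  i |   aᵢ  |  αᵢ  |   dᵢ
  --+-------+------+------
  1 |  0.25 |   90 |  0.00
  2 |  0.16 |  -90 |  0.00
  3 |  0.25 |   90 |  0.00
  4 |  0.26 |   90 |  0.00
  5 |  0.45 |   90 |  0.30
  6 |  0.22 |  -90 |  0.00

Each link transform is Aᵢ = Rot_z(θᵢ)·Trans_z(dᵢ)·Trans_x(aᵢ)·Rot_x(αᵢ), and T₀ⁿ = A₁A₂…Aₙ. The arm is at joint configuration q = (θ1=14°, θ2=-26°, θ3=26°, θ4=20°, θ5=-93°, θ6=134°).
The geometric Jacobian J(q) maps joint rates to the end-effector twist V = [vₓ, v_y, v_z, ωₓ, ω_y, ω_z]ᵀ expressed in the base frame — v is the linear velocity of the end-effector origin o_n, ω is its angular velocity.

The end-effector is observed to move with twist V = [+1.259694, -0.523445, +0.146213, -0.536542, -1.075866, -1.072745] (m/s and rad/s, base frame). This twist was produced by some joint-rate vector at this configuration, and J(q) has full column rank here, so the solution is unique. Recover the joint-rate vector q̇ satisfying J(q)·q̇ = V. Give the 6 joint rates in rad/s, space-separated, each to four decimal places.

-0.5380 0.7980 -0.8090 -0.1240 -0.1480 0.4480

o_n = [0.4879, 0.6841, -0.5758]
J₁: ẑ×o_n = [-0.6841, 0.4879, 0.0000], ω = ẑ
J2: z=[0.2419, -0.9703, 0.0000] o=[0.2426, 0.0605, 0.0000] → [0.5587, 0.1393, 0.3889, 0.2419, -0.9703, 0.0000]
J3: z=[0.4253, 0.1061, 0.8988] o=[0.3821, 0.0953, -0.0701] → [-0.5828, 0.3101, 0.2392, 0.4253, 0.1061, 0.8988]
J4: z=[0.5997, -0.7768, -0.1922] o=[0.5516, 0.2505, -0.1686] → [0.3996, 0.2564, 0.2106, 0.5997, -0.7768, -0.1922]
J5: z=[-0.1679, 0.1127, -0.9793] o=[0.7550, 0.4116, -0.1850] → [0.2229, 0.1960, -0.0157, -0.1679, 0.1127, -0.9793]
J6: z=[-0.7499, -0.6594, 0.0527] o=[0.4167, 0.7798, -0.3909] → [0.1269, -0.1348, 0.1188, -0.7499, -0.6594, 0.0527]
q̇ = J⁺·V = [-0.5380, 0.7980, -0.8090, -0.1240, -0.1480, 0.4480]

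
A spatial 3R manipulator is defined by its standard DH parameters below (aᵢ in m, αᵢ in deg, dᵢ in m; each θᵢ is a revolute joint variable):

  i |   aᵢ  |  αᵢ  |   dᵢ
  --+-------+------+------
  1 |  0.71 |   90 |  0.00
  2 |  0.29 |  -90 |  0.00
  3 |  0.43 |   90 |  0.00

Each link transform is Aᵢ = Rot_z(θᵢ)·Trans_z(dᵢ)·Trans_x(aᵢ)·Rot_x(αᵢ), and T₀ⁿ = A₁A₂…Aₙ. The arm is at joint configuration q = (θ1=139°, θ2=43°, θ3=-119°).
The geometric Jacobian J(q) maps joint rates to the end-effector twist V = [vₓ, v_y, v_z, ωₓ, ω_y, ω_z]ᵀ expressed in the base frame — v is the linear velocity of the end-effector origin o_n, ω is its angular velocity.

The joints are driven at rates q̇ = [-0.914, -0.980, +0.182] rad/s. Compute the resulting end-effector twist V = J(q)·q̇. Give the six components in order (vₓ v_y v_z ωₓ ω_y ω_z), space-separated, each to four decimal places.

0.6669 0.4026 -0.0118 -0.5493 -0.8210 -0.7809

o_n = [-0.3341, 0.7888, 0.0556]
J₁: ẑ×o_n = [-0.7888, -0.3341, 0.0000], ω = ẑ
J2: z=[0.6561, 0.7547, 0.0000] o=[-0.5358, 0.4658, 0.0000] → [0.0420, -0.0365, 0.0596, 0.6561, 0.7547, 0.0000]
J3: z=[0.5147, -0.4474, 0.7314] o=[-0.6959, 0.6049, 0.1978] → [-0.0708, 0.3378, 0.2565, 0.5147, -0.4474, 0.7314]
V = J·q̇ = [0.6669, 0.4026, -0.0118, -0.5493, -0.8210, -0.7809]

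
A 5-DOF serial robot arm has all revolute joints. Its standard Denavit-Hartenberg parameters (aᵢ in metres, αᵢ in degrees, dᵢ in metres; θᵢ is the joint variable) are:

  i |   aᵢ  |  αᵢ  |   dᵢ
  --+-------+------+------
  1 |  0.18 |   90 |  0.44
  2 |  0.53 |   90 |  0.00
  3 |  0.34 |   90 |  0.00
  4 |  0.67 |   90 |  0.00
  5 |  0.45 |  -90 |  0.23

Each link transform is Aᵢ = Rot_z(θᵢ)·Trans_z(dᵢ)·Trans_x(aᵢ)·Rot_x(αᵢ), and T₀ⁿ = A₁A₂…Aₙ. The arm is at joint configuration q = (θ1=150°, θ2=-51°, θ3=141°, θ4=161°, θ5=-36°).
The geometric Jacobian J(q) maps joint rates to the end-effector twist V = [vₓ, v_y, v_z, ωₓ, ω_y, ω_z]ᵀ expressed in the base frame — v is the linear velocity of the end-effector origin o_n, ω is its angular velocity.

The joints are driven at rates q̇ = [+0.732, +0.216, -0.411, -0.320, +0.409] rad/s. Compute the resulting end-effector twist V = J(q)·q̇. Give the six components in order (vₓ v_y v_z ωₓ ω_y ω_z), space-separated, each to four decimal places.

0.4305 -0.4032 -0.0368 0.1754 -0.0422 0.9842

o_n = [-0.4993, -0.3581, -0.5312]
J₁: ẑ×o_n = [0.3581, -0.4993, 0.0000], ω = ẑ
J2: z=[0.5000, 0.8660, 0.0000] o=[-0.1559, 0.0900, 0.4400] → [-0.8411, 0.4856, 0.0734, 0.5000, 0.8660, 0.0000]
J3: z=[0.6730, -0.3886, -0.6293] o=[-0.4447, 0.2568, 0.0281] → [-0.1696, 0.4108, -0.4350, 0.6730, -0.3886, -0.6293]
J4: z=[0.0456, 0.8711, -0.4891] o=[-0.1937, 0.3589, 0.2335] → [-1.0167, 0.1843, 0.2335, 0.0456, 0.8711, -0.4891]
J5: z=[0.8767, -0.2696, -0.3984] o=[-0.5146, 0.0838, -0.2864] → [-0.1101, 0.2085, -0.3833, 0.8767, -0.2696, -0.3984]
V = J·q̇ = [0.4305, -0.4032, -0.0368, 0.1754, -0.0422, 0.9842]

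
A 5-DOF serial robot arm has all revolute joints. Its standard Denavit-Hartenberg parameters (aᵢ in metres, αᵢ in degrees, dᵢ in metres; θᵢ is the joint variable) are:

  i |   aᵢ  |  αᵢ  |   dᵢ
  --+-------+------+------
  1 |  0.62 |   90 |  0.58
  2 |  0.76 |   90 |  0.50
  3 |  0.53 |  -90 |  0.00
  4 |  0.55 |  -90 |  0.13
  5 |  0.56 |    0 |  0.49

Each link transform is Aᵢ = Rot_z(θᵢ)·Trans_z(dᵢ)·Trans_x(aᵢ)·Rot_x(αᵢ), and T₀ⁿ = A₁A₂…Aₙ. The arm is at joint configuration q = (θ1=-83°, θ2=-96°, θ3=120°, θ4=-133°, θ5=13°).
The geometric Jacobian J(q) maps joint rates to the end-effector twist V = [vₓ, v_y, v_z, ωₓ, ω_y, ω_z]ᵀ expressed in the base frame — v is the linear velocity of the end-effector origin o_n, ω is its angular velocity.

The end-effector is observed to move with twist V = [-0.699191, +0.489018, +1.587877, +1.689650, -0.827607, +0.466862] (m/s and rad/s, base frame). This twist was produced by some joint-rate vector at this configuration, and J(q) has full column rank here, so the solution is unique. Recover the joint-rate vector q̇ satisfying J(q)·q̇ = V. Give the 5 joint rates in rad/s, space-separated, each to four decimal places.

0.1860 -0.6900 -0.4570 0.7780 -0.7850

o_n = [-0.6864, 0.5011, 0.0165]
J₁: ẑ×o_n = [-0.5011, -0.6864, 0.0000], ω = ẑ
J2: z=[-0.9925, -0.1219, 0.0000] o=[0.0756, -0.6154, 0.5800] → [0.0687, -0.5593, -1.2010, -0.9925, -0.1219, 0.0000]
J3: z=[-0.1212, 0.9871, 0.1045] o=[-0.4304, -0.5975, -0.1758] → [0.0750, -0.0034, 0.1196, -0.1212, 0.9871, 0.1045]
J4: z=[0.5073, -0.0289, 0.8613] o=[-0.8826, -0.6809, 0.0877] → [-1.0159, 0.2051, 0.6053, 0.5073, -0.0289, 0.8613]
J5: z=[-0.7067, 0.5581, 0.4350] o=[-0.5454, -0.2285, 0.0552] → [-0.3389, -0.0887, -0.4369, -0.7067, 0.5581, 0.4350]
q̇ = J⁺·V = [0.1860, -0.6900, -0.4570, 0.7780, -0.7850]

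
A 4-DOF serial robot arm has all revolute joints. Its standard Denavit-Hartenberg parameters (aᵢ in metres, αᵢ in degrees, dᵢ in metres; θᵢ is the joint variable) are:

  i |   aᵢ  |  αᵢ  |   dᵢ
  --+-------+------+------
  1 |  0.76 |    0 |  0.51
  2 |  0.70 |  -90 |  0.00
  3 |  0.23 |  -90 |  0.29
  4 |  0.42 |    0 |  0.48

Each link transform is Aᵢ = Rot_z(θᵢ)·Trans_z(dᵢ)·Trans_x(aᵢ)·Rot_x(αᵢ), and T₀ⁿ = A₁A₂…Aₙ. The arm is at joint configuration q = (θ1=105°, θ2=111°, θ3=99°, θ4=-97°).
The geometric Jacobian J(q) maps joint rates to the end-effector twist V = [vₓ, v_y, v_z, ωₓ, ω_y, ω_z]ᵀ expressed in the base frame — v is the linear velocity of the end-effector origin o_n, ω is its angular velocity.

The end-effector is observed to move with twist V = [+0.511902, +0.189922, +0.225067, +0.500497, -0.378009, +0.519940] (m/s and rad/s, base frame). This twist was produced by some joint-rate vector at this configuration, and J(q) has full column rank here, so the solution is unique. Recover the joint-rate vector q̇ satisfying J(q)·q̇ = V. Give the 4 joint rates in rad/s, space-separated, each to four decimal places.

o_n = [0.0587, 0.0459, 0.4085]
J₁: ẑ×o_n = [-0.0459, 0.0587, 0.0000], ω = ẑ
J2: z=[0.0000, 0.0000, 1.0000] o=[-0.1967, 0.7341, 0.5100] → [0.6882, 0.2554, -0.0000, 0.0000, 0.0000, 1.0000]
J3: z=[0.5878, -0.8090, 0.0000] o=[-0.7630, 0.3227, 0.5100] → [0.0821, 0.0597, 0.5021, 0.5878, -0.8090, 0.0000]
J4: z=[0.7991, 0.5805, 0.1564] o=[-0.5634, 0.1092, 0.2828] → [0.0828, -0.0031, -0.4117, 0.7991, 0.5805, 0.1564]
q̇ = J⁺·V = [-0.1490, 0.6400, 0.6000, 0.1850]

-0.1490 0.6400 0.6000 0.1850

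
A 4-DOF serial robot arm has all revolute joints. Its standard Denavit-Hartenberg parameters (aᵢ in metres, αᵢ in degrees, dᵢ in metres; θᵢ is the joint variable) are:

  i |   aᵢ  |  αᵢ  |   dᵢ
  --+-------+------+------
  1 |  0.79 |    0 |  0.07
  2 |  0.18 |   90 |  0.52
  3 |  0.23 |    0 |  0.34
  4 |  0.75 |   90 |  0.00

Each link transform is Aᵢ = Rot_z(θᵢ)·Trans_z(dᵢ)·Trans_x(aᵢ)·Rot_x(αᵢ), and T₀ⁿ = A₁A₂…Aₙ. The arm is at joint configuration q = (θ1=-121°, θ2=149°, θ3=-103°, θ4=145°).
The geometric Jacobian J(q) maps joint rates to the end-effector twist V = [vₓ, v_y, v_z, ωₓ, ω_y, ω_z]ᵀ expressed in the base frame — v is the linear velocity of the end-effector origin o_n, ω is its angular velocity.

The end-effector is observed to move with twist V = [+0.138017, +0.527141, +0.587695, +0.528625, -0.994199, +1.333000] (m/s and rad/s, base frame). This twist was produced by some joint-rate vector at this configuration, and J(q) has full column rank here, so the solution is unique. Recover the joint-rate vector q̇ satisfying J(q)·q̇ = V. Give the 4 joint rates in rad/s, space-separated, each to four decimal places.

0.7580 0.5750 0.7710 0.3550

o_n = [0.3581, -0.6555, 0.8677]
J₁: ẑ×o_n = [0.6555, 0.3581, -0.0000], ω = ẑ
J2: z=[0.0000, 0.0000, 1.0000] o=[-0.4069, -0.6772, 0.0700] → [-0.0217, 0.7650, 0.0000, 0.0000, 0.0000, 1.0000]
J3: z=[0.4695, -0.8829, 0.0000] o=[-0.2479, -0.5927, 0.5900] → [-0.2452, -0.1304, 0.5056, 0.4695, -0.8829, 0.0000]
J4: z=[0.4695, -0.8829, 0.0000] o=[-0.1340, -0.9171, 0.3659] → [-0.4431, -0.2356, 0.5574, 0.4695, -0.8829, 0.0000]
q̇ = J⁺·V = [0.7580, 0.5750, 0.7710, 0.3550]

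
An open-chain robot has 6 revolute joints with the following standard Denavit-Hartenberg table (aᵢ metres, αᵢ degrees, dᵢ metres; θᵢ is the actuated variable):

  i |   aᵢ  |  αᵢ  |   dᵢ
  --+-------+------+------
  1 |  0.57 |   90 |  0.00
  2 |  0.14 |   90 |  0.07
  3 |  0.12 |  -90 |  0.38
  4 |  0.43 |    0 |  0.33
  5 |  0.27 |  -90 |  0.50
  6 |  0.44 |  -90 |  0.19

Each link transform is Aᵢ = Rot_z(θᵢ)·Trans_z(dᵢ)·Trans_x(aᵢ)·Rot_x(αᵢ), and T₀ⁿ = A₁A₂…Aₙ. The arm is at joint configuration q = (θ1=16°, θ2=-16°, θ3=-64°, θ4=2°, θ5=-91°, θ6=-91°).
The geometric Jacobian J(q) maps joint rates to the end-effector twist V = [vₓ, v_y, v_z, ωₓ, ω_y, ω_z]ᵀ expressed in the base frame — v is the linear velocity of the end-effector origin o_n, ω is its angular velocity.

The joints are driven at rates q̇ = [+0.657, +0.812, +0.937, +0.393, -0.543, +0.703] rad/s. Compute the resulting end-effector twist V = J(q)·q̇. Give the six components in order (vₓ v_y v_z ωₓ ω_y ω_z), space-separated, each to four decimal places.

0.8657 0.1066 0.9267 -0.0533 -0.1344 -0.2797

o_n = [1.8565, 0.5763, -1.0429]
J₁: ẑ×o_n = [-0.5763, 1.8565, 0.0000], ω = ẑ
J2: z=[0.2756, -0.9613, 0.0000] o=[0.5479, 0.1571, 0.0000] → [1.0025, 0.2875, 1.3734, 0.2756, -0.9613, 0.0000]
J3: z=[-0.2650, -0.0760, -0.9613] o=[0.6966, 0.1269, -0.0386] → [0.5083, -1.3811, -0.0309, -0.2650, -0.0760, -0.9613]
J4: z=[0.9513, -0.1832, -0.2477] o=[0.6148, 0.2157, -0.4184] → [0.2038, 0.2865, 0.5706, 0.9513, -0.1832, -0.2477]
J5: z=[0.9513, -0.1832, -0.2477] o=[1.0003, 0.5775, -0.5376] → [0.0923, 0.2686, 0.1557, 0.9513, -0.1832, -0.2477]
J6: z=[0.1619, 0.9813, -0.1040] o=[1.4052, 0.4700, -0.9216] → [-0.1080, -0.0273, -0.4257, 0.1619, 0.9813, -0.1040]
V = J·q̇ = [0.8657, 0.1066, 0.9267, -0.0533, -0.1344, -0.2797]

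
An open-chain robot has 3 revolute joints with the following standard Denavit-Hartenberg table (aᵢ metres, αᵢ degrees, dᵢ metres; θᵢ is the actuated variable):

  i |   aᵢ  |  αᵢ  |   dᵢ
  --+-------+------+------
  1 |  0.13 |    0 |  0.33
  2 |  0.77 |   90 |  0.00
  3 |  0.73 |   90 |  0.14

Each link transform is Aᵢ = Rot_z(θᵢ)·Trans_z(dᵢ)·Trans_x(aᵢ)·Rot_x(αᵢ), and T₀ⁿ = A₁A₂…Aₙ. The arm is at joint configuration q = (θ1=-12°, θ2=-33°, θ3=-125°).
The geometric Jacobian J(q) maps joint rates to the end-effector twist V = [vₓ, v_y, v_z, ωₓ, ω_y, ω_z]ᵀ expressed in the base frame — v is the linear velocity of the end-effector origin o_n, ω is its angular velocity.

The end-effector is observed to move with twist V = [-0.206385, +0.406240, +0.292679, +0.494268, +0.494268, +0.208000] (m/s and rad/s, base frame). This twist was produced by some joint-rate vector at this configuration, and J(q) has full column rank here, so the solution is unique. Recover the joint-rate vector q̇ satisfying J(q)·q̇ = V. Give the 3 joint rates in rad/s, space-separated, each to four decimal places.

0.6260 -0.4180 -0.6990

o_n = [0.2766, -0.3744, -0.2680]
J₁: ẑ×o_n = [0.3744, 0.2766, -0.0000], ω = ẑ
J2: z=[0.0000, 0.0000, 1.0000] o=[0.1272, -0.0270, 0.3300] → [0.3474, 0.1494, -0.0000, 0.0000, 0.0000, 1.0000]
J3: z=[-0.7071, -0.7071, 0.0000] o=[0.6716, -0.5715, 0.3300] → [0.4228, -0.4228, -0.4187, -0.7071, -0.7071, 0.0000]
q̇ = J⁺·V = [0.6260, -0.4180, -0.6990]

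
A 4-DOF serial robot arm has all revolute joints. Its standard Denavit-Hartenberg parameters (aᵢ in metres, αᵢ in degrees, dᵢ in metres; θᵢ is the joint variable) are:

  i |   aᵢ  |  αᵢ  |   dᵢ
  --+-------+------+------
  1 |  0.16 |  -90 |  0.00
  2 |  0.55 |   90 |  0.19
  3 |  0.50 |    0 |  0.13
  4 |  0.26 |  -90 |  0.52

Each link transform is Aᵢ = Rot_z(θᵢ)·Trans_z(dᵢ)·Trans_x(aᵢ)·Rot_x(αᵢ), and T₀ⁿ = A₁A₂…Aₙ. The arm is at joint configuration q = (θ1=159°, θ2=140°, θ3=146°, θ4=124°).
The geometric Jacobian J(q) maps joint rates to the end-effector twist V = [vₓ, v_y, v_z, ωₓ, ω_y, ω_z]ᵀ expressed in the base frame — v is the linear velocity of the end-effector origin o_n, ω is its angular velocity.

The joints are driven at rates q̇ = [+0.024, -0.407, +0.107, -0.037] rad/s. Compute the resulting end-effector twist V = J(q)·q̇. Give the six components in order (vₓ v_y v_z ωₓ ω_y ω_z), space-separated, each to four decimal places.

-0.2142 0.1175 0.1353 0.1038 0.3961 -0.0296

o_n = [-0.5177, -0.0258, -0.5850]
J₁: ẑ×o_n = [0.0258, -0.5177, 0.0000], ω = ẑ
J2: z=[-0.3584, -0.9336, 0.0000] o=[-0.1494, 0.0573, 0.0000] → [0.5462, -0.2097, -0.3140, -0.3584, -0.9336, 0.0000]
J3: z=[-0.6001, 0.2304, -0.7660] o=[0.1759, -0.2710, -0.3535] → [0.1345, 0.3924, 0.0126, -0.6001, 0.2304, -0.7660]
J4: z=[-0.6001, 0.2304, -0.7660] o=[-0.2988, -0.3883, -0.1867] → [0.1859, -0.0714, -0.1671, -0.6001, 0.2304, -0.7660]
V = J·q̇ = [-0.2142, 0.1175, 0.1353, 0.1038, 0.3961, -0.0296]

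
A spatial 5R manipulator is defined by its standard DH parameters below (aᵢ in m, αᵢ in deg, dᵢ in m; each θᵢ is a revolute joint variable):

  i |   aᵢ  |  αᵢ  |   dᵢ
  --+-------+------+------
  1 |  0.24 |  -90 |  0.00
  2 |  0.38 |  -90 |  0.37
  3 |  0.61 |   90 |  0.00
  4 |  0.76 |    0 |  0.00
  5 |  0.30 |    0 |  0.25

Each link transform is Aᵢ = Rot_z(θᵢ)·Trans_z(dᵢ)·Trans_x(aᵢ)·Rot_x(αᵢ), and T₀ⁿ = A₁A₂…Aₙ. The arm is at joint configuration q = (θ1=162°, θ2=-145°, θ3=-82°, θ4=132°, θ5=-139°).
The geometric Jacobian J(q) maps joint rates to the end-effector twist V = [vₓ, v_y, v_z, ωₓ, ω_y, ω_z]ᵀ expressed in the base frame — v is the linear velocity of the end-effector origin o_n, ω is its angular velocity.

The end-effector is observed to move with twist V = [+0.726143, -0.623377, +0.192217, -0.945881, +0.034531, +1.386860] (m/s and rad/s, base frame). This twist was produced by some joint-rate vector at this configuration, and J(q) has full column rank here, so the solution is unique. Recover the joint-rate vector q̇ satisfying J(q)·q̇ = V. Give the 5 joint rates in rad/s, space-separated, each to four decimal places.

0.8120 0.2010 0.9930 0.2740 0.1460

o_n = [-0.6172, -0.6408, 0.5405]
J₁: ẑ×o_n = [0.6408, -0.6172, 0.0000], ω = ẑ
J2: z=[-0.3090, -0.9511, 0.0000] o=[-0.2283, 0.0742, 0.0000] → [-0.5141, 0.1670, -0.1490, -0.3090, -0.9511, 0.0000]
J3: z=[-0.5455, 0.1772, 0.8192] o=[-0.0465, -0.3739, 0.2180] → [0.2758, -0.2915, 0.2467, -0.5455, 0.1772, 0.8192]
J4: z=[-0.8145, 0.1183, -0.5680] o=[-0.1671, -0.9699, 0.2667] → [0.2193, 0.4787, -0.2148, -0.8145, 0.1183, -0.5680]
J5: z=[-0.8145, 0.1183, -0.5680] o=[-0.3747, -0.3729, 0.6887] → [-0.1697, 0.0171, 0.2468, -0.8145, 0.1183, -0.5680]
q̇ = J⁺·V = [0.8120, 0.2010, 0.9930, 0.2740, 0.1460]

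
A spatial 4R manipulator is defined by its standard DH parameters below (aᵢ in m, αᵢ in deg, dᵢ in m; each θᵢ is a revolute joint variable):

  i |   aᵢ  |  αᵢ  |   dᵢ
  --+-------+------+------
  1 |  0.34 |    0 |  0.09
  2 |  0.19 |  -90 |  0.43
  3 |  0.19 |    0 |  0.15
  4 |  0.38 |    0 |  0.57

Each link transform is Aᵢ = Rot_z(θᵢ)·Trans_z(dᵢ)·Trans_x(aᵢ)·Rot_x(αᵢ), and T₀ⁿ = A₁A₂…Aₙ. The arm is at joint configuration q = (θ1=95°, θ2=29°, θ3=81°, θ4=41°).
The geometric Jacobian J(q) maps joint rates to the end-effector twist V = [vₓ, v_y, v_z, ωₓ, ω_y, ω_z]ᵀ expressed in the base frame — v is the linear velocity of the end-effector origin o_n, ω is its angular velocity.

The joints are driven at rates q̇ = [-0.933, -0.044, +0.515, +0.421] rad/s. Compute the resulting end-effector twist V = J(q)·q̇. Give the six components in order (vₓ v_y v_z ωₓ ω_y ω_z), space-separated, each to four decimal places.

o_n = [-0.6368, -0.0487, 0.0101]
J₁: ẑ×o_n = [0.0487, -0.6368, 0.0000], ω = ẑ
J2: z=[0.0000, 0.0000, 1.0000] o=[-0.0296, 0.3387, 0.0900] → [0.3874, -0.6072, 0.0000, 0.0000, 0.0000, 1.0000]
J3: z=[-0.8290, -0.5592, 0.0000] o=[-0.1359, 0.4962, 0.5200] → [0.2851, -0.4227, 0.1716, -0.8290, -0.5592, 0.0000]
J4: z=[-0.8290, -0.5592, 0.0000] o=[-0.2769, 0.4370, 0.3323] → [0.1802, -0.2672, 0.2014, -0.8290, -0.5592, 0.0000]
V = J·q̇ = [0.1602, 0.2907, 0.1732, -0.7760, -0.5234, -0.9770]

0.1602 0.2907 0.1732 -0.7760 -0.5234 -0.9770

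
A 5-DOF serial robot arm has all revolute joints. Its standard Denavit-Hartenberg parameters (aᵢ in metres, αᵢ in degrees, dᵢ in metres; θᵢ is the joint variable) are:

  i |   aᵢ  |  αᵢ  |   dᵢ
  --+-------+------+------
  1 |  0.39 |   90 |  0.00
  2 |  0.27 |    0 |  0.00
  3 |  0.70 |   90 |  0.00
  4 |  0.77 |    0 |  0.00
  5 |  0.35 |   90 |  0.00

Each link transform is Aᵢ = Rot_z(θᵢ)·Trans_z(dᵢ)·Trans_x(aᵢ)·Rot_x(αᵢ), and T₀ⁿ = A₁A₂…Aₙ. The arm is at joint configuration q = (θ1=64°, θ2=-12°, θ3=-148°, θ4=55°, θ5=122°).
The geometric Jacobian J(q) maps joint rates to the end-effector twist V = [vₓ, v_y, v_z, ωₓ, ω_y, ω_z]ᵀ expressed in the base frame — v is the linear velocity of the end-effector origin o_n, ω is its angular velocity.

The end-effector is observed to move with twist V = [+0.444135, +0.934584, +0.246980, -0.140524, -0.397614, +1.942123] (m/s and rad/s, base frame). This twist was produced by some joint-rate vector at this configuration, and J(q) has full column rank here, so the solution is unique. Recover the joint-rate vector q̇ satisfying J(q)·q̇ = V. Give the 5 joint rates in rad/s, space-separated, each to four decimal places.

0.7910 0.4010 -0.3530 0.7840 0.4410

o_n = [0.5438, -0.3657, -0.3271]
J₁: ẑ×o_n = [0.3657, 0.5438, -0.0000], ω = ẑ
J2: z=[0.8988, -0.4384, 0.0000] o=[0.1710, 0.3505, 0.0000] → [0.1434, 0.2940, -0.4803, 0.8988, -0.4384, 0.0000]
J3: z=[0.8988, -0.4384, 0.0000] o=[0.2867, 0.5879, -0.0561] → [0.1188, 0.2435, -0.7444, 0.8988, -0.4384, 0.0000]
J4: z=[-0.1499, -0.3074, 0.9397] o=[-0.0016, -0.0033, -0.2956] → [0.3502, 0.5078, 0.2220, -0.1499, -0.3074, 0.9397]
J5: z=[-0.1499, -0.3074, 0.9397] o=[0.3834, -0.6528, -0.4466] → [-0.3066, 0.1687, 0.0063, -0.1499, -0.3074, 0.9397]
q̇ = J⁺·V = [0.7910, 0.4010, -0.3530, 0.7840, 0.4410]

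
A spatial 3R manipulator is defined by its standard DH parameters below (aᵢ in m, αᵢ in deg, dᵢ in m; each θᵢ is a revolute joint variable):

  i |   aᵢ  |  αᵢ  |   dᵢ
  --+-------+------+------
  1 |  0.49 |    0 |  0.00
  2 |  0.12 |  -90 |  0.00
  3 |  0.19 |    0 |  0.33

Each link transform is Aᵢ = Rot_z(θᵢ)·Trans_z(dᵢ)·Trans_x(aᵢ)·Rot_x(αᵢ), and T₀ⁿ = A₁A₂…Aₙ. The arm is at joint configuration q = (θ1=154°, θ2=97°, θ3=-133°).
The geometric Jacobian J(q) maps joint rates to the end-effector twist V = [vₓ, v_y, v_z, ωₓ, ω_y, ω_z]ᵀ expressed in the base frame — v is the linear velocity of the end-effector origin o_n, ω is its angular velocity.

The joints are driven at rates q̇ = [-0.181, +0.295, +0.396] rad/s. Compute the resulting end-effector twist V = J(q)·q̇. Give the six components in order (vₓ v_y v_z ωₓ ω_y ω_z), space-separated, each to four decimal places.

o_n = [-0.1253, 0.1164, 0.1390]
J₁: ẑ×o_n = [-0.1164, -0.1253, 0.0000], ω = ẑ
J2: z=[0.0000, 0.0000, 1.0000] o=[-0.4404, 0.2148, 0.0000] → [0.0984, 0.3151, -0.0000, 0.0000, 0.0000, 1.0000]
J3: z=[0.9455, -0.3256, 0.0000] o=[-0.4795, 0.1013, 0.0000] → [-0.0452, -0.1314, 0.1296, 0.9455, -0.3256, 0.0000]
V = J·q̇ = [0.0322, 0.0636, 0.0513, 0.3744, -0.1289, 0.1140]

0.0322 0.0636 0.0513 0.3744 -0.1289 0.1140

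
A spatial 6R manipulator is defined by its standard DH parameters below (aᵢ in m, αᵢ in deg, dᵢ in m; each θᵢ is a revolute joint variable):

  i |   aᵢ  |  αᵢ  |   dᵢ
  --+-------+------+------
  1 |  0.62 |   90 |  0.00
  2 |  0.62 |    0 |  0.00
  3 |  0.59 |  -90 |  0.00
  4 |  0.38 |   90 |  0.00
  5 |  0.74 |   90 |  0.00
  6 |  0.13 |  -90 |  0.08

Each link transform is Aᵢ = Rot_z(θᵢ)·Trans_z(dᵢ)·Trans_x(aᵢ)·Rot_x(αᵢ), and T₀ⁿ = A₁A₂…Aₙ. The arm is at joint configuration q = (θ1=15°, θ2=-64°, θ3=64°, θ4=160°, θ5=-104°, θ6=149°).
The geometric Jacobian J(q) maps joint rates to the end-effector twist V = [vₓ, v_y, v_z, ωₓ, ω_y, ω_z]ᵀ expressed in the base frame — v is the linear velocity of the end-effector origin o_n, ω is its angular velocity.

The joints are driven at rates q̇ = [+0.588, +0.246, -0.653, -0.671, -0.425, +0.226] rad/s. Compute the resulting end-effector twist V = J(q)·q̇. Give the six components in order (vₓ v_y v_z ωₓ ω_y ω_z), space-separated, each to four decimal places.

-0.0744 0.7802 -0.0128 0.0761 -0.0494 -0.0283

o_n = [1.2874, 0.4633, -1.1478]
J₁: ẑ×o_n = [-0.4633, 1.2874, 0.0000], ω = ẑ
J2: z=[0.2588, -0.9659, 0.0000] o=[0.5989, 0.1605, 0.0000] → [1.1087, 0.2971, 0.7434, 0.2588, -0.9659, 0.0000]
J3: z=[0.2588, -0.9659, 0.0000] o=[0.8614, 0.2308, -0.5573] → [0.5704, 0.1528, 0.4717, 0.2588, -0.9659, 0.0000]
J4: z=[-0.0000, -0.0000, 1.0000] o=[1.4313, 0.3835, -0.5573] → [-0.0798, -0.1439, -0.0000, -0.0000, -0.0000, 1.0000]
J5: z=[0.0872, 0.9962, 0.0000] o=[1.0527, 0.4166, -0.5573] → [-0.5883, 0.0515, -0.2297, 0.0872, 0.9962, 0.0000]
J6: z=[0.9666, -0.0846, 0.2419] o=[1.2311, 0.4010, -1.2753] → [-0.0258, -0.1096, 0.0650, 0.9666, -0.0846, 0.2419]
V = J·q̇ = [-0.0744, 0.7802, -0.0128, 0.0761, -0.0494, -0.0283]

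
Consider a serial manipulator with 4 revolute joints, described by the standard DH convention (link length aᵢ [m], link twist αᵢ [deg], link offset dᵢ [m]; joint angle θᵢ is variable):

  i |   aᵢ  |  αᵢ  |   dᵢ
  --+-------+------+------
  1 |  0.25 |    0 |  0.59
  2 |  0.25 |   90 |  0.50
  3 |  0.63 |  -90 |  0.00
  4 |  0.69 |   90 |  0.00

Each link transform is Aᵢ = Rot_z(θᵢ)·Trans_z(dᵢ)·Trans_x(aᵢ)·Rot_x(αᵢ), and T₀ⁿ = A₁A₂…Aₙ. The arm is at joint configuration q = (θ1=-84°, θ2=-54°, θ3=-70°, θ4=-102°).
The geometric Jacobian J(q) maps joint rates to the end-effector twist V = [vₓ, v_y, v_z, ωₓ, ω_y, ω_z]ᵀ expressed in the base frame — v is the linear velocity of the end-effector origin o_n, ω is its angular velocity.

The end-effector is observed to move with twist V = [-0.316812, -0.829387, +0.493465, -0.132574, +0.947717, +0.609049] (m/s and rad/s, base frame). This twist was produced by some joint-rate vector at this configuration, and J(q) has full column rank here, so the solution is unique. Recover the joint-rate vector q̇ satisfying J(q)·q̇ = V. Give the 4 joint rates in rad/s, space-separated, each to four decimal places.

-0.0830 0.8870 0.7930 -0.5700

o_n = [-0.7349, -0.0257, 0.6328]
J₁: ẑ×o_n = [0.0257, -0.7349, 0.0000], ω = ẑ
J2: z=[0.0000, 0.0000, 1.0000] o=[0.0261, -0.2486, 0.5900] → [-0.2229, -0.7611, 0.0000, 0.0000, 0.0000, 1.0000]
J3: z=[-0.6691, 0.7431, 0.0000] o=[-0.1597, -0.4159, 1.0900] → [-0.3398, -0.3059, 0.1664, -0.6691, 0.7431, 0.0000]
J4: z=[-0.6983, -0.6288, 0.3420] o=[-0.3198, -0.5601, 0.4980] → [-0.2675, -0.0478, -0.6342, -0.6983, -0.6288, 0.3420]
q̇ = J⁺·V = [-0.0830, 0.8870, 0.7930, -0.5700]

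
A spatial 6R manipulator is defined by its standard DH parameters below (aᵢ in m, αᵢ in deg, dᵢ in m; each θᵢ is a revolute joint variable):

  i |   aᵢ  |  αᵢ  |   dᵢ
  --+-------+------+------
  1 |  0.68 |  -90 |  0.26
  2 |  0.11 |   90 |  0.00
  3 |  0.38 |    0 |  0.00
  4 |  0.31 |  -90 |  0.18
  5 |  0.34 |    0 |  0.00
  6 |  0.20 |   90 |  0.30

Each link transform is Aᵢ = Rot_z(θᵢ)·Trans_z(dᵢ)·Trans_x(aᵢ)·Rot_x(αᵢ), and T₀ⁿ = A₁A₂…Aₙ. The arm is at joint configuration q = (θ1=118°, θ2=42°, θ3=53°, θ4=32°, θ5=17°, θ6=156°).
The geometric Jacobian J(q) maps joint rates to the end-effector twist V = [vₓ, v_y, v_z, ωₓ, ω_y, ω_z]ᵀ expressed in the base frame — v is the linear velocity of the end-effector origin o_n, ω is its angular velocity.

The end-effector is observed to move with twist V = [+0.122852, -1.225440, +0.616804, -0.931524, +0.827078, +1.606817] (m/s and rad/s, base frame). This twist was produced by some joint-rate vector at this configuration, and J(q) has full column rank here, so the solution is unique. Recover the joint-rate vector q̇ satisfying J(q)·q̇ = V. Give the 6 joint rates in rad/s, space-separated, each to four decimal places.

0.7850 0.4620 0.6710 0.7210 -0.6050 0.2860

o_n = [-1.0392, 0.3258, 0.2497]
J₁: ẑ×o_n = [-0.3258, -1.0392, 0.0000], ω = ẑ
J2: z=[-0.8829, -0.4695, 0.0000] o=[-0.3192, 0.6004, 0.2600] → [0.0049, -0.0091, -0.0955, -0.8829, -0.4695, 0.0000]
J3: z=[-0.3141, 0.5908, 0.7431] o=[-0.3576, 0.6726, 0.1864] → [0.2951, -0.4866, 0.5116, -0.3141, 0.5908, 0.7431]
J4: z=[-0.3141, 0.5908, 0.7431] o=[-0.7054, 0.6802, 0.0334] → [0.3912, -0.1801, 0.3085, -0.3141, 0.5908, 0.7431]
J5: z=[0.2706, -0.6946, 0.6666] o=[-1.0440, 0.6593, 0.1491] → [0.1524, -0.0240, -0.0869, 0.2706, -0.6946, 0.6666]
J6: z=[0.2706, -0.6946, 0.6666] o=[-1.3087, 0.4671, 0.0562] → [-0.0402, 0.1273, 0.1489, 0.2706, -0.6946, 0.6666]
q̇ = J⁺·V = [0.7850, 0.4620, 0.6710, 0.7210, -0.6050, 0.2860]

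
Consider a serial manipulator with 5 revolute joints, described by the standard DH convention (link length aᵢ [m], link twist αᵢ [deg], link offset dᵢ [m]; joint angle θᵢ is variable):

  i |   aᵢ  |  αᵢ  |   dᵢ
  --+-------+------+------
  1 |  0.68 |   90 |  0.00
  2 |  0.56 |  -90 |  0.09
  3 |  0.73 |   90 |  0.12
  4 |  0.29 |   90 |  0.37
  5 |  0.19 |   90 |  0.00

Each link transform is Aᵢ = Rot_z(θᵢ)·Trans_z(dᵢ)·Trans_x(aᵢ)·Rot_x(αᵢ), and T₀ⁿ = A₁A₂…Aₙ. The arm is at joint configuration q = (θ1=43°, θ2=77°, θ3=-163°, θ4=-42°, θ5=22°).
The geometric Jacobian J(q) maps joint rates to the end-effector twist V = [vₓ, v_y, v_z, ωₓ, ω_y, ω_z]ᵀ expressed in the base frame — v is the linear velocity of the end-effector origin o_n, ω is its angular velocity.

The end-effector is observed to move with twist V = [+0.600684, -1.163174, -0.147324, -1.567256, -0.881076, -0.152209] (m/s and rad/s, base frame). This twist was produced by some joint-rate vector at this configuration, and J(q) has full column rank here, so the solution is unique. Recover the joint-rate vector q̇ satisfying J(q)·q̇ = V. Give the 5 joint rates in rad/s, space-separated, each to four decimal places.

0.0550 -0.5750 0.9750 0.0300 -0.9160

o_n = [0.5239, 0.5121, -0.6262]
J₁: ẑ×o_n = [-0.5121, 0.5239, 0.0000], ω = ẑ
J2: z=[0.6820, -0.7314, 0.0000] o=[0.4973, 0.4638, 0.0000] → [0.4580, 0.4271, 0.0524, 0.6820, -0.7314, 0.0000]
J3: z=[-0.7126, -0.6645, 0.2250] o=[0.6508, 0.4839, 0.5456] → [0.7724, -0.8636, -0.1044, -0.7126, -0.6645, 0.2250]
J4: z=[-0.7003, 0.6545, -0.2849] o=[0.5960, 0.1409, -0.1076] → [-0.2337, -0.3427, -0.2127, -0.7003, 0.6545, -0.2849]
J5: z=[0.5014, 0.7351, 0.4563] o=[0.4843, 0.4343, -0.4574] → [-0.1595, 0.1027, 0.0098, 0.5014, 0.7351, 0.4563]
q̇ = J⁺·V = [0.0550, -0.5750, 0.9750, 0.0300, -0.9160]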